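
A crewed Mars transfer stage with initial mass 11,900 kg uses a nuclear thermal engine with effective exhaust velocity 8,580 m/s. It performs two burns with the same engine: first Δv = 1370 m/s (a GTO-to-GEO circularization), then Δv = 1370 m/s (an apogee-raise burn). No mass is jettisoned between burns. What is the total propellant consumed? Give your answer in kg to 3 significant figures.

total propellant consumed ≈ 3250 kg

After the first burn: m = 11900 × exp(−1370/8580.0) = 11900 × 0.85242 = 10,143.8 kg.
After the second burn: m = 10,143.8 × exp(−1370/8580.0) = 10,143.8 × 0.85242 = 8,646.78 kg.
Total propellant = m₀ − m_final = 11900 − 8,646.78 = 3,253.22 kg.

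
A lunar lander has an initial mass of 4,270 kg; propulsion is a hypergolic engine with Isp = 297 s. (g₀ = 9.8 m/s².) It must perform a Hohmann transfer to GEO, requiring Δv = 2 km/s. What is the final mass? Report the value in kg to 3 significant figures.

final mass ≈ 2150 kg

v_e = Isp · g₀ = 297 × 9.8 = 2910.6 m/s.
From the ideal rocket equation, m₀/m_f = exp(Δv / v_e) = exp(2000 / 2910.6) = exp(0.6871) = 1.9880.
m_f = m₀ / 1.9880 = 4,270 / 1.9880 = 2,147.89 kg.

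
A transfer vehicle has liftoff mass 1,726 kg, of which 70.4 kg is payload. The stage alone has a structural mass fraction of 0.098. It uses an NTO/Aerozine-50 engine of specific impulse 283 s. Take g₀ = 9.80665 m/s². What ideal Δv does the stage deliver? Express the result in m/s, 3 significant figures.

Stage wet mass = m₀ − payload = 1,726 − 70.4 = 1,655.6 kg.
Stage dry mass = ε × stage wet mass = 0.098 × 1,655.6 = 162.249 kg.
Burnout mass m_f = stage dry + payload = 162.249 + 70.4 = 232.649 kg.
v_e = Isp · g₀ = 283 × 9.80665 = 2775.3 m/s.
Δv = v_e · ln(1,726/232.649) = 2775.3 × ln(7.419) = 2775.3 × 2.0040 ≈ 5562 m/s.

Δv ≈ 5560 m/s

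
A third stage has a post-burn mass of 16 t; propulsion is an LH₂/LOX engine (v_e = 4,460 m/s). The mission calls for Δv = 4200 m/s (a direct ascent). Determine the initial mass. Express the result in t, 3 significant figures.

m₀/m_f = exp(Δv / v_e) = exp(4200 / 4460.0) = exp(0.9417) = 2.5643.
m₀ = m_f × 2.5643 = 16 × 2.5643 = 41.0288 t.

initial mass ≈ 41.0 t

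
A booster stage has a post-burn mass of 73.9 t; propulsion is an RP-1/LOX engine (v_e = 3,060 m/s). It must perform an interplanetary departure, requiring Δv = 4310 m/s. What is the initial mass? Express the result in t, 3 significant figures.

Using Δv = v_e ln(m₀/m_f): m₀/m_f = exp(Δv / v_e) = exp(4310 / 3060.0) = exp(1.4085) = 4.0898.
m₀ = m_f × 4.0898 = 73.9 × 4.0898 = 302.236 t.

initial mass ≈ 302 t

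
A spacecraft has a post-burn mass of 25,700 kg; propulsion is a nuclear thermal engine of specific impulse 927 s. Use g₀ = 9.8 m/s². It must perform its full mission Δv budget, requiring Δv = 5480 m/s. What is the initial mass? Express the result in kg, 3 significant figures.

v_e = Isp · g₀ = 927 × 9.8 = 9084.6 m/s.
Rocket equation: m₀/m_f = exp(Δv / v_e) = exp(5480 / 9084.6) = exp(0.6032) = 1.8280.
m₀ = m_f × 1.8280 = 25,700 × 1.8280 = 46,979.6 kg.

initial mass ≈ 47000 kg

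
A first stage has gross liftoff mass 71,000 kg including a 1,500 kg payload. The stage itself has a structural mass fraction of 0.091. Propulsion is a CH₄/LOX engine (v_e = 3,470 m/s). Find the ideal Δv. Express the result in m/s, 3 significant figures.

Stage wet mass = m₀ − payload = 71,000 − 1,500 = 69,500 kg.
Stage dry mass = ε × stage wet mass = 0.091 × 69,500 = 6,324.5 kg.
Burnout mass m_f = stage dry + payload = 6,324.5 + 1,500 = 7,824.5 kg.
By the Tsiolkovsky rocket equation, Δv = v_e · ln(71,000/7,824.5) = 3470.0 × ln(9.074) = 3470.0 × 2.2054 ≈ 7653 m/s.

Δv ≈ 7650 m/s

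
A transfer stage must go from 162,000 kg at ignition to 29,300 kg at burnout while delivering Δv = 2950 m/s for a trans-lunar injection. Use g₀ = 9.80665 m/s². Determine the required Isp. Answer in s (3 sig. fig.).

ln(m₀/m_f) = ln(162000/29300) = ln(5.529) = 1.7100.
v_e = Δv / ln(m₀/m_f) = 2950 / 1.7100 = 1725.1 m/s.
Isp = v_e / g₀ = 1725.1 / 9.80665 = 175.9 s.

Isp ≈ 176 s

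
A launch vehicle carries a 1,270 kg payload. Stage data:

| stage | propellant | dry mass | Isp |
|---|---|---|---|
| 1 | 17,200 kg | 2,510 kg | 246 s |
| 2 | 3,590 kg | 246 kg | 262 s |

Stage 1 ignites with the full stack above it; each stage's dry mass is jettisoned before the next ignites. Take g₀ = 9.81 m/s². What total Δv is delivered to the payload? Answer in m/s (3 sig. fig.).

Ignition mass of stage 1 = 17,200+2,510 + 3,590+246 + 1,270 = 24,816 kg.
Stage 1: m₀ = 24,816 kg, m_f = 24,816 − 17,200 = 7,616 kg; Δv = 246×9.81×ln(3.258) = 2413.3×1.1812 ≈ 2851 m/s.
Stage 2: m₀ = 5,106 kg, m_f = 5,106 − 3,590 = 1,516 kg; Δv = 262×9.81×ln(3.368) = 2570.2×1.2143 ≈ 3121 m/s.
Total Δv = 2851 + 3121 = 5972 m/s.

Δv ≈ 5970 m/s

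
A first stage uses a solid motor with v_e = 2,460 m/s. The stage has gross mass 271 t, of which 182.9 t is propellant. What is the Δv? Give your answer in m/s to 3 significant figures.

Δv ≈ 2760 m/s

m_f = m₀ − m_prop = 271 − 182.9 = 88.1 t.
Rocket equation: Δv = v_e · ln(m₀/m_f) = 2460.0 × ln(3.076) = 2460.0 × 1.1236 ≈ 2764.2 m/s.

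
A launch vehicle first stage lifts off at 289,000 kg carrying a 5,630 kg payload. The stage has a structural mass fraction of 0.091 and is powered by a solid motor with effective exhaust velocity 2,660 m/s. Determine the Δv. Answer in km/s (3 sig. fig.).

Stage wet mass = m₀ − payload = 289,000 − 5,630 = 283,370 kg.
Stage dry mass = ε × stage wet mass = 0.091 × 283,370 = 25,786.7 kg.
Burnout mass m_f = stage dry + payload = 25,786.7 + 5,630 = 31,416.7 kg.
From the ideal rocket equation, Δv = v_e · ln(289,000/31,416.7) = 2660.0 × ln(9.199) = 2660.0 × 2.2191 ≈ 5903 m/s.

Δv ≈ 5.90 km/s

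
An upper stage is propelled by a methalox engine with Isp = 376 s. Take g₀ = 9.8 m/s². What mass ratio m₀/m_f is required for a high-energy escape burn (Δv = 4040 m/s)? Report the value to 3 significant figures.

mass ratio ≈ 2.99

v_e = Isp · g₀ = 376 × 9.8 = 3684.8 m/s.
Rocket equation: m₀/m_f = exp(Δv / v_e) = exp(4040 / 3684.8) = exp(1.0964) = 2.9934.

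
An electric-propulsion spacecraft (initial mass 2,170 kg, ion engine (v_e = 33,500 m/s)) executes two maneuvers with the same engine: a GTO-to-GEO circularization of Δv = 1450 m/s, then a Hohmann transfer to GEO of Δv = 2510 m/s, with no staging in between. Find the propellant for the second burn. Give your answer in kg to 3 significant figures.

After the first burn: m = 2170 × exp(−1450/33500.0) = 2170 × 0.95764 = 2,078.08 kg.
After the second burn: m = 2,078.08 × exp(−2510/33500.0) = 2,078.08 × 0.92781 = 1,928.06 kg.
Second-burn propellant = 2,078.08 − 1,928.06 = 150.02 kg.

propellant for the second burn ≈ 150 kg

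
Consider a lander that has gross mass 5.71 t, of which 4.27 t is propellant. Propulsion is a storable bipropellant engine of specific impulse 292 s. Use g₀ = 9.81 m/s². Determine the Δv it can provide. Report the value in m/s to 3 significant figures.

Δv ≈ 3950 m/s

v_e = Isp · g₀ = 292 × 9.81 = 2864.5 m/s.
m_f = m₀ − m_prop = 5.71 − 4.27 = 1.44 t.
Δv = v_e · ln(m₀/m_f) = 2864.5 × ln(3.965) = 2864.5 × 1.3776 ≈ 3946.1 m/s.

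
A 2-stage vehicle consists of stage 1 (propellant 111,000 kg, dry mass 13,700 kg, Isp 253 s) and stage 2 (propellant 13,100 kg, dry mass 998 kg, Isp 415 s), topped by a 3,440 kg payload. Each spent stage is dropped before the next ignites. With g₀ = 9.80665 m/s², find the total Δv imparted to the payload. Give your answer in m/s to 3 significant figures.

Δv ≈ 9350 m/s

Ignition mass of stage 1 = 111,000+13,700 + 13,100+998 + 3,440 = 142,238 kg.
Stage 1: m₀ = 142,238 kg, m_f = 142,238 − 111,000 = 31,238 kg; Δv = 253×9.80665×ln(4.553) = 2481.1×1.5159 ≈ 3761 m/s.
Stage 2: m₀ = 17,538 kg, m_f = 17,538 − 13,100 = 4,438 kg; Δv = 415×9.80665×ln(3.952) = 4069.8×1.3742 ≈ 5593 m/s.
Total Δv = 3761 + 5593 = 9354 m/s.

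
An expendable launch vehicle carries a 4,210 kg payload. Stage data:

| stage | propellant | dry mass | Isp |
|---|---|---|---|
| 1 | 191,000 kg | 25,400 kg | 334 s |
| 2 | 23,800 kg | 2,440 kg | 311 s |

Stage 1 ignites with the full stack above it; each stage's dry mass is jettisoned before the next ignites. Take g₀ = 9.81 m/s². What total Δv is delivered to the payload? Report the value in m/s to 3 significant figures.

Δv ≈ 9510 m/s

Ignition mass of stage 1 = 191,000+25,400 + 23,800+2,440 + 4,210 = 246,850 kg.
Stage 1: m₀ = 246,850 kg, m_f = 246,850 − 191,000 = 55,850 kg; Δv = 334×9.81×ln(4.42) = 3276.5×1.4861 ≈ 4869 m/s.
Stage 2: m₀ = 30,450 kg, m_f = 30,450 − 23,800 = 6,650 kg; Δv = 311×9.81×ln(4.579) = 3050.9×1.5215 ≈ 4642 m/s.
Total Δv = 4869 + 4642 = 9511 m/s.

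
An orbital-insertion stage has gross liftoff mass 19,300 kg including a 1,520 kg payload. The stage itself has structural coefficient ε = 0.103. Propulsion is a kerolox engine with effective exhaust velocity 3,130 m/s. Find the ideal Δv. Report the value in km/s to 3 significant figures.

Δv ≈ 5.48 km/s

Stage wet mass = m₀ − payload = 19,300 − 1,520 = 17,780 kg.
Stage dry mass = ε × stage wet mass = 0.103 × 17,780 = 1,831.34 kg.
Burnout mass m_f = stage dry + payload = 1,831.34 + 1,520 = 3,351.34 kg.
Using Δv = v_e ln(m₀/m_f): Δv = v_e · ln(19,300/3,351.34) = 3130.0 × ln(5.759) = 3130.0 × 1.7507 ≈ 5480 m/s.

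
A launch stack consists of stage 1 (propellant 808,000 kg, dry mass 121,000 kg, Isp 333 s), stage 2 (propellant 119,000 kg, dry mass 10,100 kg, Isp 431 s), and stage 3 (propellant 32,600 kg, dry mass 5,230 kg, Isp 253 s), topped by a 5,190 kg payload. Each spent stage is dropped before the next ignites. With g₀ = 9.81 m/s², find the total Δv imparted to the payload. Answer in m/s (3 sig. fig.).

Δv ≈ 12800 m/s

Ignition mass of stage 1 = 808,000+121,000 + 119,000+10,100 + 32,600+5,230 + 5,190 = 1,101,120 kg.
Stage 1: m₀ = 1,101,120 kg, m_f = 1,101,120 − 808,000 = 293,120 kg; Δv = 333×9.81×ln(3.757) = 3266.7×1.3235 ≈ 4324 m/s.
Stage 2: m₀ = 172,120 kg, m_f = 172,120 − 119,000 = 53,120 kg; Δv = 431×9.81×ln(3.24) = 4228.1×1.1756 ≈ 4971 m/s.
Stage 3: m₀ = 43,020 kg, m_f = 43,020 − 32,600 = 10,420 kg; Δv = 253×9.81×ln(4.129) = 2481.9×1.4179 ≈ 3519 m/s.
Total Δv = 4324 + 4971 + 3519 = 12814 m/s.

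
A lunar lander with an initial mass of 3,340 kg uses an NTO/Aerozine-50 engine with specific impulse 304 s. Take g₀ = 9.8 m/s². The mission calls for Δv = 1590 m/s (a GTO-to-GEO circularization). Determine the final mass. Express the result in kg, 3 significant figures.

final mass ≈ 1960 kg

v_e = Isp · g₀ = 304 × 9.8 = 2979.2 m/s.
By the Tsiolkovsky rocket equation, m₀/m_f = exp(Δv / v_e) = exp(1590 / 2979.2) = exp(0.5337) = 1.7052.
m_f = m₀ / 1.7052 = 3,340 / 1.7052 = 1,958.71 kg.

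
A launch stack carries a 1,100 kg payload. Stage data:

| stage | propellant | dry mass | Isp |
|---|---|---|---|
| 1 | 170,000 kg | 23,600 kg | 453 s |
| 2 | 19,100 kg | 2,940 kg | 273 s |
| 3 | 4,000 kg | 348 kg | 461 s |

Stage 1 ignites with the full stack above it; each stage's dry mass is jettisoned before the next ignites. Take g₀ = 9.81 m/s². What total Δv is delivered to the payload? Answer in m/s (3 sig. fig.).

Ignition mass of stage 1 = 170,000+23,600 + 19,100+2,940 + 4,000+348 + 1,100 = 221,088 kg.
Stage 1: m₀ = 221,088 kg, m_f = 221,088 − 170,000 = 51,088 kg; Δv = 453×9.81×ln(4.328) = 4443.9×1.4650 ≈ 6510 m/s.
Stage 2: m₀ = 27,488 kg, m_f = 27,488 − 19,100 = 8,388 kg; Δv = 273×9.81×ln(3.277) = 2678.1×1.1869 ≈ 3179 m/s.
Stage 3: m₀ = 5,448 kg, m_f = 5,448 − 4,000 = 1,448 kg; Δv = 461×9.81×ln(3.762) = 4522.4×1.3251 ≈ 5992 m/s.
Total Δv = 6510 + 3179 + 5992 = 15681 m/s.

Δv ≈ 15700 m/s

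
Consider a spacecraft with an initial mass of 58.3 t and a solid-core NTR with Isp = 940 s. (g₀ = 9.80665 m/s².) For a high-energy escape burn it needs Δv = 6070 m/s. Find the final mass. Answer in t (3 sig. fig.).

v_e = Isp · g₀ = 940 × 9.80665 = 9218.3 m/s.
From the ideal rocket equation, m₀/m_f = exp(Δv / v_e) = exp(6070 / 9218.3) = exp(0.6585) = 1.9318.
m_f = m₀ / 1.9318 = 58.3 / 1.9318 = 30.1791 t.

final mass ≈ 30.2 t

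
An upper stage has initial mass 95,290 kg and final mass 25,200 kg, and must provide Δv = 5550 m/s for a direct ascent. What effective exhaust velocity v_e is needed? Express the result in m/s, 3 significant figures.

v_e ≈ 4170 m/s

ln(m₀/m_f) = ln(95290/25200) = ln(3.781) = 1.3301.
By the Tsiolkovsky rocket equation, v_e = Δv / ln(m₀/m_f) = 5550 / 1.3301 = 4172.7 m/s.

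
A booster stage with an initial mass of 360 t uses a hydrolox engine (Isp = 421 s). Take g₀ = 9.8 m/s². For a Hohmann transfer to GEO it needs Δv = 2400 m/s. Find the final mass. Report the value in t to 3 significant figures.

final mass ≈ 201 t

v_e = Isp · g₀ = 421 × 9.8 = 4125.8 m/s.
m₀/m_f = exp(Δv / v_e) = exp(2400 / 4125.8) = exp(0.5817) = 1.7891.
m_f = m₀ / 1.7891 = 360 / 1.7891 = 201.218 t.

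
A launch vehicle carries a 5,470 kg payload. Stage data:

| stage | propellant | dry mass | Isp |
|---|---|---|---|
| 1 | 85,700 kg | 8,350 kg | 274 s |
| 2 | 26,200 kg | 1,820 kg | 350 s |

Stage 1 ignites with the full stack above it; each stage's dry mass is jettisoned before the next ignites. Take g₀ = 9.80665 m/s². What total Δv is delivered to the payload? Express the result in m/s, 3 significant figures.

Ignition mass of stage 1 = 85,700+8,350 + 26,200+1,820 + 5,470 = 127,540 kg.
Stage 1: m₀ = 127,540 kg, m_f = 127,540 − 85,700 = 41,840 kg; Δv = 274×9.80665×ln(3.048) = 2687.0×1.1146 ≈ 2995 m/s.
Stage 2: m₀ = 33,490 kg, m_f = 33,490 − 26,200 = 7,290 kg; Δv = 350×9.80665×ln(4.594) = 3432.3×1.5247 ≈ 5233 m/s.
Total Δv = 2995 + 5233 = 8228 m/s.

Δv ≈ 8230 m/s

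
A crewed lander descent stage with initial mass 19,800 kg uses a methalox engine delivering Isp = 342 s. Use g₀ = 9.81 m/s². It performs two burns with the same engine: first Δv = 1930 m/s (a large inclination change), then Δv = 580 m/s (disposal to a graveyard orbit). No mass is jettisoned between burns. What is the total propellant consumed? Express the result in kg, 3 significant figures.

total propellant consumed ≈ 10400 kg

v_e = Isp · g₀ = 342 × 9.81 = 3355.0 m/s.
After the first burn: m = 19800 × exp(−1930/3355.0) = 19800 × 0.56256 = 11,138.7 kg.
After the second burn: m = 11,138.7 × exp(−580/3355.0) = 11,138.7 × 0.84124 = 9,370.32 kg.
Total propellant = m₀ − m_final = 19800 − 9,370.32 = 10,429.68 kg.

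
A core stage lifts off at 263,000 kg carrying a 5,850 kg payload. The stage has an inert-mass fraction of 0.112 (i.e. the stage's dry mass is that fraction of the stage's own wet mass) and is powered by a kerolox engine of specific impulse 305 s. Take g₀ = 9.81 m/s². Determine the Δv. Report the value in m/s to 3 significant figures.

Δv ≈ 6060 m/s

Stage wet mass = m₀ − payload = 263,000 − 5,850 = 257,150 kg.
Stage dry mass = ε × stage wet mass = 0.112 × 257,150 = 28,800.8 kg.
Burnout mass m_f = stage dry + payload = 28,800.8 + 5,850 = 34,650.8 kg.
v_e = Isp · g₀ = 305 × 9.81 = 2992.1 m/s.
By the Tsiolkovsky rocket equation, Δv = v_e · ln(263,000/34,650.8) = 2992.1 × ln(7.59) = 2992.1 × 2.0268 ≈ 6064 m/s.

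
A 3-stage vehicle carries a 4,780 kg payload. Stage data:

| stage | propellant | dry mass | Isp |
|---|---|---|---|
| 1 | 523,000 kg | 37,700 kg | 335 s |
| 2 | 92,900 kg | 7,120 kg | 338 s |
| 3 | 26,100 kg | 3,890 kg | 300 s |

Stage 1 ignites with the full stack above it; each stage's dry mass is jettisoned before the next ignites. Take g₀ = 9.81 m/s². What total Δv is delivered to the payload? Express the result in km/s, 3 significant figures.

Ignition mass of stage 1 = 523,000+37,700 + 92,900+7,120 + 26,100+3,890 + 4,780 = 695,490 kg.
Stage 1: m₀ = 695,490 kg, m_f = 695,490 − 523,000 = 172,490 kg; Δv = 335×9.81×ln(4.032) = 3286.4×1.3943 ≈ 4582 m/s.
Stage 2: m₀ = 134,790 kg, m_f = 134,790 − 92,900 = 41,890 kg; Δv = 338×9.81×ln(3.218) = 3315.8×1.1687 ≈ 3875 m/s.
Stage 3: m₀ = 34,770 kg, m_f = 34,770 − 26,100 = 8,670 kg; Δv = 300×9.81×ln(4.01) = 2943.0×1.3889 ≈ 4087 m/s.
Total Δv = 4582 + 3875 + 4087 = 12544 m/s.

Δv ≈ 12.5 km/s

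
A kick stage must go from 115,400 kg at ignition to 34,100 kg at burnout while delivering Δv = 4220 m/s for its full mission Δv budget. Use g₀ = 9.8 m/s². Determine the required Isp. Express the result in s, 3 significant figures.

Isp ≈ 353 s

ln(m₀/m_f) = ln(115400/34100) = ln(3.384) = 1.2191.
Rocket equation: v_e = Δv / ln(m₀/m_f) = 4220 / 1.2191 = 3461.6 m/s.
Isp = v_e / g₀ = 3461.6 / 9.8 = 353.2 s.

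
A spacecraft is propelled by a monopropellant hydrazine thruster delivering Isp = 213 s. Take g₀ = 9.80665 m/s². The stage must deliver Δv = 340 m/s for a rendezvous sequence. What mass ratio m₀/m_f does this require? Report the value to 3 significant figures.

mass ratio ≈ 1.18

v_e = Isp · g₀ = 213 × 9.80665 = 2088.8 m/s.
Using Δv = v_e ln(m₀/m_f): m₀/m_f = exp(Δv / v_e) = exp(340 / 2088.8) = exp(0.1628) = 1.1768.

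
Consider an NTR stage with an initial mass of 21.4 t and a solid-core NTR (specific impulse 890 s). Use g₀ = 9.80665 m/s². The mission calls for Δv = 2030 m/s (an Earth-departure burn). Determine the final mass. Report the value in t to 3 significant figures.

final mass ≈ 17.0 t

v_e = Isp · g₀ = 890 × 9.80665 = 8727.9 m/s.
Using Δv = v_e ln(m₀/m_f): m₀/m_f = exp(Δv / v_e) = exp(2030 / 8727.9) = exp(0.2326) = 1.2619.
m_f = m₀ / 1.2619 = 21.4 / 1.2619 = 16.9586 t.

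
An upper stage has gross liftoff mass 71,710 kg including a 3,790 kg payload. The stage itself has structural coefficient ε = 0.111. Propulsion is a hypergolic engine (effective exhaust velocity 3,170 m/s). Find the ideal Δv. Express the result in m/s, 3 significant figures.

Δv ≈ 5850 m/s

Stage wet mass = m₀ − payload = 71,710 − 3,790 = 67,920 kg.
Stage dry mass = ε × stage wet mass = 0.111 × 67,920 = 7,539.12 kg.
Burnout mass m_f = stage dry + payload = 7,539.12 + 3,790 = 11,329.12 kg.
Δv = v_e · ln(71,710/11,329.12) = 3170.0 × ln(6.33) = 3170.0 × 1.8453 ≈ 5849 m/s.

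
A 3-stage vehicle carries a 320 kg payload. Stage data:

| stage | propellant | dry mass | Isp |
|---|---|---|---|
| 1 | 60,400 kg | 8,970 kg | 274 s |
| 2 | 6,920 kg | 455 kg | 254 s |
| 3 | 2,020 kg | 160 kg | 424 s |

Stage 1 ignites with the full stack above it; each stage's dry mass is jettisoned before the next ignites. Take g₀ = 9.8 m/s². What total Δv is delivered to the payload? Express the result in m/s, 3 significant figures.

Ignition mass of stage 1 = 60,400+8,970 + 6,920+455 + 2,020+160 + 320 = 79,245 kg.
Stage 1: m₀ = 79,245 kg, m_f = 79,245 − 60,400 = 18,845 kg; Δv = 274×9.8×ln(4.205) = 2685.2×1.4363 ≈ 3857 m/s.
Stage 2: m₀ = 9,875 kg, m_f = 9,875 − 6,920 = 2,955 kg; Δv = 254×9.8×ln(3.342) = 2489.2×1.2065 ≈ 3003 m/s.
Stage 3: m₀ = 2,500 kg, m_f = 2,500 − 2,020 = 480 kg; Δv = 424×9.8×ln(5.208) = 4155.2×1.6503 ≈ 6857 m/s.
Total Δv = 3857 + 3003 + 6857 = 13717 m/s.

Δv ≈ 13700 m/s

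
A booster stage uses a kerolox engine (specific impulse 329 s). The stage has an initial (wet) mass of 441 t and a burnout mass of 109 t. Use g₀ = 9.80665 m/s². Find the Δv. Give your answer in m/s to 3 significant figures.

v_e = Isp · g₀ = 329 × 9.80665 = 3226.4 m/s.
Δv = v_e · ln(m₀/m_f) = 3226.4 × ln(4.046) = 3226.4 × 1.3977 ≈ 4509.5 m/s.

Δv ≈ 4510 m/s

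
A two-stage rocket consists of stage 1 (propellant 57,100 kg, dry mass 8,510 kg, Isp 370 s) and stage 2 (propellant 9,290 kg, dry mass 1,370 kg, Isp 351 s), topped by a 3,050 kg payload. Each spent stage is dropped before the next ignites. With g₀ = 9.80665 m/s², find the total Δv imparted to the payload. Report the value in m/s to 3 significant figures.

Ignition mass of stage 1 = 57,100+8,510 + 9,290+1,370 + 3,050 = 79,320 kg.
Stage 1: m₀ = 79,320 kg, m_f = 79,320 − 57,100 = 22,220 kg; Δv = 370×9.80665×ln(3.57) = 3628.5×1.2725 ≈ 4617 m/s.
Stage 2: m₀ = 13,710 kg, m_f = 13,710 − 9,290 = 4,420 kg; Δv = 351×9.80665×ln(3.102) = 3442.1×1.1320 ≈ 3896 m/s.
Total Δv = 4617 + 3896 = 8513 m/s.

Δv ≈ 8510 m/s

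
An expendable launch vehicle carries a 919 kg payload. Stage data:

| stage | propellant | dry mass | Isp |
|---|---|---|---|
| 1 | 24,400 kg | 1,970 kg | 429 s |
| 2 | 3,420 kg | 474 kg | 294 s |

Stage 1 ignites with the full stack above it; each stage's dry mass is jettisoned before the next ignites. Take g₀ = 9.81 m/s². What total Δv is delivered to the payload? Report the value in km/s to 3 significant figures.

Δv ≈ 10.0 km/s

Ignition mass of stage 1 = 24,400+1,970 + 3,420+474 + 919 = 31,183 kg.
Stage 1: m₀ = 31,183 kg, m_f = 31,183 − 24,400 = 6,783 kg; Δv = 429×9.81×ln(4.597) = 4208.5×1.5255 ≈ 6420 m/s.
Stage 2: m₀ = 4,813 kg, m_f = 4,813 − 3,420 = 1,393 kg; Δv = 294×9.81×ln(3.455) = 2884.1×1.2399 ≈ 3576 m/s.
Total Δv = 6420 + 3576 = 9996 m/s.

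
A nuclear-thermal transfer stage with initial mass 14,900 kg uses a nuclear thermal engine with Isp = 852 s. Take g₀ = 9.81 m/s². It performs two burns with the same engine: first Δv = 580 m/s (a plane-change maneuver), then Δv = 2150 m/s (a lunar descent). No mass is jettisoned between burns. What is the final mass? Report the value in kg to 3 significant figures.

final mass ≈ 10700 kg

v_e = Isp · g₀ = 852 × 9.81 = 8358.1 m/s.
After the first burn: m = 14900 × exp(−580/8358.1) = 14900 × 0.93296 = 13,901.1 kg.
After the second burn: m = 13,901.1 × exp(−2150/8358.1) = 13,901.1 × 0.77319 = 10,748.2 kg.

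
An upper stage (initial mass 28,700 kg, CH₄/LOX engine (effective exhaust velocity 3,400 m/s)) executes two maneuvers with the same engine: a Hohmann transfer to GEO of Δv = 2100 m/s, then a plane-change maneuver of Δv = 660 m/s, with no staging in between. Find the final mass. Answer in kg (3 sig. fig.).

After the first burn: m = 28700 × exp(−2100/3400.0) = 28700 × 0.53921 = 15,475.3 kg.
After the second burn: m = 15,475.3 × exp(−660/3400.0) = 15,475.3 × 0.82356 = 12,744.8 kg.

final mass ≈ 12700 kg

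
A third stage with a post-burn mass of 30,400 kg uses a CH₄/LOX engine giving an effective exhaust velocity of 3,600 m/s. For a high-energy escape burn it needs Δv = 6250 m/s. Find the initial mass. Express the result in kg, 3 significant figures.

initial mass ≈ 173000 kg

m₀/m_f = exp(Δv / v_e) = exp(6250 / 3600.0) = exp(1.7361) = 5.6752.
m₀ = m_f × 5.6752 = 30,400 × 5.6752 = 172,526 kg.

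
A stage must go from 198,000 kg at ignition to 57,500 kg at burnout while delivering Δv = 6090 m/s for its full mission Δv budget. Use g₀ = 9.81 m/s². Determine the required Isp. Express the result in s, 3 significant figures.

Isp ≈ 502 s

ln(m₀/m_f) = ln(198000/57500) = ln(3.443) = 1.2365.
Using Δv = v_e ln(m₀/m_f): v_e = Δv / ln(m₀/m_f) = 6090 / 1.2365 = 4925.3 m/s.
Isp = v_e / g₀ = 4925.3 / 9.81 = 502.1 s.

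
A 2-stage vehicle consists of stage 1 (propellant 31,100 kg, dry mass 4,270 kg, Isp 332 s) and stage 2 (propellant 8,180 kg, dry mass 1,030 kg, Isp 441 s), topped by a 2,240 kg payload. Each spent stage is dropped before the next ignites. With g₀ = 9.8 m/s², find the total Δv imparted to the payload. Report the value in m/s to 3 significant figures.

Δv ≈ 8970 m/s

Ignition mass of stage 1 = 31,100+4,270 + 8,180+1,030 + 2,240 = 46,820 kg.
Stage 1: m₀ = 46,820 kg, m_f = 46,820 − 31,100 = 15,720 kg; Δv = 332×9.8×ln(2.978) = 3253.6×1.0914 ≈ 3551 m/s.
Stage 2: m₀ = 11,450 kg, m_f = 11,450 − 8,180 = 3,270 kg; Δv = 441×9.8×ln(3.502) = 4321.8×1.2532 ≈ 5416 m/s.
Total Δv = 3551 + 5416 = 8967 m/s.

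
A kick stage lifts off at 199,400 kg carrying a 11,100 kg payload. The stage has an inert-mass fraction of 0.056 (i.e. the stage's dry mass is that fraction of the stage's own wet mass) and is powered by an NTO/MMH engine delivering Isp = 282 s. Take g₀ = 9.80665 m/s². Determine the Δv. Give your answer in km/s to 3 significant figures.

Stage wet mass = m₀ − payload = 199,400 − 11,100 = 188,300 kg.
Stage dry mass = ε × stage wet mass = 0.056 × 188,300 = 10,544.8 kg.
Burnout mass m_f = stage dry + payload = 10,544.8 + 11,100 = 21,644.8 kg.
v_e = Isp · g₀ = 282 × 9.80665 = 2765.5 m/s.
By the Tsiolkovsky rocket equation, Δv = v_e · ln(199,400/21,644.8) = 2765.5 × ln(9.212) = 2765.5 × 2.2205 ≈ 6141 m/s.

Δv ≈ 6.14 km/s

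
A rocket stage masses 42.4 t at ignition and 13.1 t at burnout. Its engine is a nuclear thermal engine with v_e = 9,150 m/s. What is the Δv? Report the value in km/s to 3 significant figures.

Δv = v_e · ln(m₀/m_f) = 9150.0 × ln(3.237) = 9150.0 × 1.1745 ≈ 10747.0 m/s.

Δv ≈ 10.7 km/s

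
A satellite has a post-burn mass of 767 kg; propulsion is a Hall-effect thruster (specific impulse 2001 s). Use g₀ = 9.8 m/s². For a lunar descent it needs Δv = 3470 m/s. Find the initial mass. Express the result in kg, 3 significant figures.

v_e = Isp · g₀ = 2001 × 9.8 = 19609.8 m/s.
Rocket equation: m₀/m_f = exp(Δv / v_e) = exp(3470 / 19609.8) = exp(0.1770) = 1.1936.
m₀ = m_f × 1.1936 = 767 × 1.1936 = 915.491 kg.

initial mass ≈ 915 kg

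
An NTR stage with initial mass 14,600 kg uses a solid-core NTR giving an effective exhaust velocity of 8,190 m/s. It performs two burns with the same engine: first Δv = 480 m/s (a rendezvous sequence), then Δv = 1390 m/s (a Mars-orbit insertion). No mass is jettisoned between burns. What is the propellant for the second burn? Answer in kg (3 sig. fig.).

propellant for the second burn ≈ 2150 kg

After the first burn: m = 14600 × exp(−480/8190.0) = 14600 × 0.94308 = 13,769 kg.
After the second burn: m = 13,769 × exp(−1390/8190.0) = 13,769 × 0.84390 = 11,619.7 kg.
Second-burn propellant = 13,769 − 11,619.7 = 2,149.3 kg.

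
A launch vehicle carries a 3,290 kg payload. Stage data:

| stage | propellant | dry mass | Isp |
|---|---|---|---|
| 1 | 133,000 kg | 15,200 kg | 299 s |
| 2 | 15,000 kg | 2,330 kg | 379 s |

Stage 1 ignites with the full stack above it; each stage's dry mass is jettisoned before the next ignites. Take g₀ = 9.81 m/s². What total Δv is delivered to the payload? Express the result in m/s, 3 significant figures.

Ignition mass of stage 1 = 133,000+15,200 + 15,000+2,330 + 3,290 = 168,820 kg.
Stage 1: m₀ = 168,820 kg, m_f = 168,820 − 133,000 = 35,820 kg; Δv = 299×9.81×ln(4.713) = 2933.2×1.5503 ≈ 4547 m/s.
Stage 2: m₀ = 20,620 kg, m_f = 20,620 − 15,000 = 5,620 kg; Δv = 379×9.81×ln(3.669) = 3718.0×1.2999 ≈ 4833 m/s.
Total Δv = 4547 + 4833 = 9380 m/s.

Δv ≈ 9380 m/s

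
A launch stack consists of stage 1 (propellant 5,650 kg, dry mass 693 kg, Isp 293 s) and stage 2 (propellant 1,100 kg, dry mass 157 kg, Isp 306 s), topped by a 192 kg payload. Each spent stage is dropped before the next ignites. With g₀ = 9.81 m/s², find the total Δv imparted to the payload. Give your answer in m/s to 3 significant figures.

Δv ≈ 7990 m/s

Ignition mass of stage 1 = 5,650+693 + 1,100+157 + 192 = 7,792 kg.
Stage 1: m₀ = 7,792 kg, m_f = 7,792 − 5,650 = 2,142 kg; Δv = 293×9.81×ln(3.638) = 2874.3×1.2914 ≈ 3712 m/s.
Stage 2: m₀ = 1,449 kg, m_f = 1,449 − 1,100 = 349 kg; Δv = 306×9.81×ln(4.152) = 3001.9×1.4236 ≈ 4273 m/s.
Total Δv = 3712 + 4273 = 7985 m/s.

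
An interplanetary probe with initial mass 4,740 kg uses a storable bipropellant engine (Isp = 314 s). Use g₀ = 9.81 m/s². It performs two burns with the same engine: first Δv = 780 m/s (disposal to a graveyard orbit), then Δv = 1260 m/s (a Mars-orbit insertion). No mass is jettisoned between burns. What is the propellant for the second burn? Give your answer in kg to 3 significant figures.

propellant for the second burn ≈ 1240 kg

v_e = Isp · g₀ = 314 × 9.81 = 3080.3 m/s.
After the first burn: m = 4740 × exp(−780/3080.3) = 4740 × 0.77630 = 3,679.66 kg.
After the second burn: m = 3,679.66 × exp(−1260/3080.3) = 3,679.66 × 0.66428 = 2,444.32 kg.
Second-burn propellant = 3,679.66 − 2,444.32 = 1,235.34 kg.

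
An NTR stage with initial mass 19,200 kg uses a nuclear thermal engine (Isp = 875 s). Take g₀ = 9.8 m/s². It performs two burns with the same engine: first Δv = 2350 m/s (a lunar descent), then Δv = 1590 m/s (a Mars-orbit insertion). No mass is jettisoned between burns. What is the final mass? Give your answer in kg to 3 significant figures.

v_e = Isp · g₀ = 875 × 9.8 = 8575.0 m/s.
After the first burn: m = 19200 × exp(−2350/8575.0) = 19200 × 0.76029 = 14,597.6 kg.
After the second burn: m = 14,597.6 × exp(−1590/8575.0) = 14,597.6 × 0.83075 = 12,127 kg.

final mass ≈ 12100 kg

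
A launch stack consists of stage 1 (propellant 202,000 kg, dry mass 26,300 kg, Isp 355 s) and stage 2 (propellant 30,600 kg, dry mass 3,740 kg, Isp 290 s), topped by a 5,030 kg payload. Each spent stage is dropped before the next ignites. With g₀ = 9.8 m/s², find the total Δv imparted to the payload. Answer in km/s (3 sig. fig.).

Ignition mass of stage 1 = 202,000+26,300 + 30,600+3,740 + 5,030 = 267,670 kg.
Stage 1: m₀ = 267,670 kg, m_f = 267,670 − 202,000 = 65,670 kg; Δv = 355×9.8×ln(4.076) = 3479.0×1.4051 ≈ 4888 m/s.
Stage 2: m₀ = 39,370 kg, m_f = 39,370 − 30,600 = 8,770 kg; Δv = 290×9.8×ln(4.489) = 2842.0×1.5017 ≈ 4268 m/s.
Total Δv = 4888 + 4268 = 9156 m/s.

Δv ≈ 9.16 km/s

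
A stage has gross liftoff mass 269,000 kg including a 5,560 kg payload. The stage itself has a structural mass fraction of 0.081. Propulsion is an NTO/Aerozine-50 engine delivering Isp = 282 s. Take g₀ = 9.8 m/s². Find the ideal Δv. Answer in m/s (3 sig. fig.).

Stage wet mass = m₀ − payload = 269,000 − 5,560 = 263,440 kg.
Stage dry mass = ε × stage wet mass = 0.081 × 263,440 = 21,338.6 kg.
Burnout mass m_f = stage dry + payload = 21,338.6 + 5,560 = 26,898.6 kg.
v_e = Isp · g₀ = 282 × 9.8 = 2763.6 m/s.
Δv = v_e · ln(269,000/26,898.6) = 2763.6 × ln(10) = 2763.6 × 2.3026 ≈ 6364 m/s.

Δv ≈ 6360 m/s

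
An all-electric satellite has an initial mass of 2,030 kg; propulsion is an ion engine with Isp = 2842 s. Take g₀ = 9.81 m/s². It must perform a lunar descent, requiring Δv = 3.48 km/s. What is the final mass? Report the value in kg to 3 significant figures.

v_e = Isp · g₀ = 2842 × 9.81 = 27880.0 m/s.
m₀/m_f = exp(Δv / v_e) = exp(3480 / 27880.0) = exp(0.1248) = 1.1329.
m_f = m₀ / 1.1329 = 2,030 / 1.1329 = 1,791.86 kg.

final mass ≈ 1790 kg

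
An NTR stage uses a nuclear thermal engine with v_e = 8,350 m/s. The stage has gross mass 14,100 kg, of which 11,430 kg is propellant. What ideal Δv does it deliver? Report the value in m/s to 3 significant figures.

Δv ≈ 13900 m/s

m_f = m₀ − m_prop = 14,100 − 11,430 = 2,670 kg.
Δv = v_e · ln(m₀/m_f) = 8350.0 × ln(5.281) = 8350.0 × 1.6641 ≈ 13895.2 m/s.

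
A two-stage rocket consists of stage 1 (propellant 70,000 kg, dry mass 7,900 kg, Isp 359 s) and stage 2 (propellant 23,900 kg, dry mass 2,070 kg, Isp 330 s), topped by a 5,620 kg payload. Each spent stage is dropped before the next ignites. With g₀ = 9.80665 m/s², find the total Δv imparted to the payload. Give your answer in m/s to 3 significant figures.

Δv ≈ 8160 m/s

Ignition mass of stage 1 = 70,000+7,900 + 23,900+2,070 + 5,620 = 109,490 kg.
Stage 1: m₀ = 109,490 kg, m_f = 109,490 − 70,000 = 39,490 kg; Δv = 359×9.80665×ln(2.773) = 3520.6×1.0198 ≈ 3590 m/s.
Stage 2: m₀ = 31,590 kg, m_f = 31,590 − 23,900 = 7,690 kg; Δv = 330×9.80665×ln(4.108) = 3236.2×1.4129 ≈ 4572 m/s.
Total Δv = 3590 + 4572 = 8162 m/s.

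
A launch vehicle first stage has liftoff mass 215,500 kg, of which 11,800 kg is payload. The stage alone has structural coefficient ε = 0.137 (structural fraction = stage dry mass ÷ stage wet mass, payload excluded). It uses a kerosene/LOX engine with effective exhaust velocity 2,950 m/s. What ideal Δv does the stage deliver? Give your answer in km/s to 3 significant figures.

Stage wet mass = m₀ − payload = 215,500 − 11,800 = 203,700 kg.
Stage dry mass = ε × stage wet mass = 0.137 × 203,700 = 27,906.9 kg.
Burnout mass m_f = stage dry + payload = 27,906.9 + 11,800 = 39,706.9 kg.
By the Tsiolkovsky rocket equation, Δv = v_e · ln(215,500/39,706.9) = 2950.0 × ln(5.427) = 2950.0 × 1.6914 ≈ 4990 m/s.

Δv ≈ 4.99 km/s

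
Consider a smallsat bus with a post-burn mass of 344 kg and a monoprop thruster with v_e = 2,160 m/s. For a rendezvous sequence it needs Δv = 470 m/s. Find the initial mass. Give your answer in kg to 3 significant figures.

initial mass ≈ 428 kg

m₀/m_f = exp(Δv / v_e) = exp(470 / 2160.0) = exp(0.2176) = 1.2431.
m₀ = m_f × 1.2431 = 344 × 1.2431 = 427.626 kg.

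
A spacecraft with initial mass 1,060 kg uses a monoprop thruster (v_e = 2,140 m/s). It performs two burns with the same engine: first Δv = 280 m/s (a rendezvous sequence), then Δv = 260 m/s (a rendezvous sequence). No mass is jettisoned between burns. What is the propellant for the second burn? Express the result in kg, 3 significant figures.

propellant for the second burn ≈ 106 kg

After the first burn: m = 1060 × exp(−280/2140.0) = 1060 × 0.87736 = 930.002 kg.
After the second burn: m = 930.002 × exp(−260/2140.0) = 930.002 × 0.88560 = 823.61 kg.
Second-burn propellant = 930.002 − 823.61 = 106.392 kg.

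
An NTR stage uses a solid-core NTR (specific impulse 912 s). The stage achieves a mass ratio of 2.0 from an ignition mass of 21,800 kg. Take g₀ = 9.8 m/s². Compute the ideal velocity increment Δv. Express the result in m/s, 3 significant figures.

v_e = Isp · g₀ = 912 × 9.8 = 8937.6 m/s.
By the Tsiolkovsky rocket equation, Δv = v_e · ln(2.0) = 8937.6 × 0.6931 ≈ 6195.1 m/s.

Δv ≈ 6200 m/s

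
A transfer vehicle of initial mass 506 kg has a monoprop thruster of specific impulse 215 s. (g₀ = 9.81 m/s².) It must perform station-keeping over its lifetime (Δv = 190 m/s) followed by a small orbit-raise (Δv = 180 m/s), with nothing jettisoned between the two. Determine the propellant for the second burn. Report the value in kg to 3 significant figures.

v_e = Isp · g₀ = 215 × 9.81 = 2109.2 m/s.
After the first burn: m = 506 × exp(−190/2109.2) = 506 × 0.91385 = 462.408 kg.
After the second burn: m = 462.408 × exp(−180/2109.2) = 462.408 × 0.91820 = 424.583 kg.
Second-burn propellant = 462.408 − 424.583 = 37.825 kg.

propellant for the second burn ≈ 37.8 kg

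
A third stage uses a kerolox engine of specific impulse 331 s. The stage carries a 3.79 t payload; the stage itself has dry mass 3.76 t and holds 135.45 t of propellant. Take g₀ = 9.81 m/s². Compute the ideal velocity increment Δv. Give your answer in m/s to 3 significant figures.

v_e = Isp · g₀ = 331 × 9.81 = 3247.1 m/s.
m₀ = payload + dry + propellant = 3.79 + 3.76 + 135.45 = 143 t.
m_f = payload + dry = 3.79 + 3.76 = 7.55 t.
Δv = v_e · ln(m₀/m_f) = 3247.1 × ln(18.94) = 3247.1 × 2.9413 ≈ 9550.7 m/s.

Δv ≈ 9550 m/s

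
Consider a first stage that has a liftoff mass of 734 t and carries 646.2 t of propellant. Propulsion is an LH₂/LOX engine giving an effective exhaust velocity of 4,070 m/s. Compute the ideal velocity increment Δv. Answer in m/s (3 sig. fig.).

Δv ≈ 8640 m/s

m_f = m₀ − m_prop = 734 − 646.2 = 87.8 t.
Δv = v_e · ln(m₀/m_f) = 4070.0 × ln(8.36) = 4070.0 × 2.1234 ≈ 8642.4 m/s.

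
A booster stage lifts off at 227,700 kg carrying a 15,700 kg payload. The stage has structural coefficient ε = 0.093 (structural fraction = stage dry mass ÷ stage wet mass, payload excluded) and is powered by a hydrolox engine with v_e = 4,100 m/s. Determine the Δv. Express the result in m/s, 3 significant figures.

Stage wet mass = m₀ − payload = 227,700 − 15,700 = 212,000 kg.
Stage dry mass = ε × stage wet mass = 0.093 × 212,000 = 19,716 kg.
Burnout mass m_f = stage dry + payload = 19,716 + 15,700 = 35,416 kg.
Rocket equation: Δv = v_e · ln(227,700/35,416) = 4100.0 × ln(6.429) = 4100.0 × 1.8609 ≈ 7630 m/s.

Δv ≈ 7630 m/s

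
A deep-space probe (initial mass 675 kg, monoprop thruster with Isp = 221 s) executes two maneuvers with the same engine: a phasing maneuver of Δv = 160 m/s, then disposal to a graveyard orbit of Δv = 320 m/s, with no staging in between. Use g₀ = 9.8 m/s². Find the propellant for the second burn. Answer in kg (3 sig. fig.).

v_e = Isp · g₀ = 221 × 9.8 = 2165.8 m/s.
After the first burn: m = 675 × exp(−160/2165.8) = 675 × 0.92879 = 626.933 kg.
After the second burn: m = 626.933 × exp(−320/2165.8) = 626.933 × 0.86265 = 540.824 kg.
Second-burn propellant = 626.933 − 540.824 = 86.109 kg.

propellant for the second burn ≈ 86.1 kg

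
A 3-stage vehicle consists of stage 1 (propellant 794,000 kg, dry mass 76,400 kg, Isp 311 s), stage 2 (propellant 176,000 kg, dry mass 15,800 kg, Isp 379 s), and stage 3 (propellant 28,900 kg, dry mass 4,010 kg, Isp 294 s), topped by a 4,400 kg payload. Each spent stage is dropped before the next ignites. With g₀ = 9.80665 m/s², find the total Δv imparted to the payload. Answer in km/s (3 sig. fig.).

Ignition mass of stage 1 = 794,000+76,400 + 176,000+15,800 + 28,900+4,010 + 4,400 = 1,099,510 kg.
Stage 1: m₀ = 1,099,510 kg, m_f = 1,099,510 − 794,000 = 305,510 kg; Δv = 311×9.80665×ln(3.599) = 3049.9×1.2806 ≈ 3906 m/s.
Stage 2: m₀ = 229,110 kg, m_f = 229,110 − 176,000 = 53,110 kg; Δv = 379×9.80665×ln(4.314) = 3716.7×1.4618 ≈ 5433 m/s.
Stage 3: m₀ = 37,310 kg, m_f = 37,310 − 28,900 = 8,410 kg; Δv = 294×9.80665×ln(4.436) = 2883.2×1.4898 ≈ 4295 m/s.
Total Δv = 3906 + 5433 + 4295 = 13634 m/s.

Δv ≈ 13.6 km/s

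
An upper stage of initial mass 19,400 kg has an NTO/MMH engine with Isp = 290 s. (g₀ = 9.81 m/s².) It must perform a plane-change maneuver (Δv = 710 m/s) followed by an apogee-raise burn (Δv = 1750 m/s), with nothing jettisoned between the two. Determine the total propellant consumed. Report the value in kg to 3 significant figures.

v_e = Isp · g₀ = 290 × 9.81 = 2844.9 m/s.
After the first burn: m = 19400 × exp(−710/2844.9) = 19400 × 0.77914 = 15,115.3 kg.
After the second burn: m = 15,115.3 × exp(−1750/2844.9) = 15,115.3 × 0.54057 = 8,170.88 kg.
Total propellant = m₀ − m_final = 19400 − 8,170.88 = 11,229.12 kg.

total propellant consumed ≈ 11200 kg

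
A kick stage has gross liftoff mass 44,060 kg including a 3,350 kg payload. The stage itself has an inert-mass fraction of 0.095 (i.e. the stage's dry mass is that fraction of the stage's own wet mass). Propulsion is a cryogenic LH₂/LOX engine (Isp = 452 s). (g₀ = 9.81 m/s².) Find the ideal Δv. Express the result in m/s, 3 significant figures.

Stage wet mass = m₀ − payload = 44,060 − 3,350 = 40,710 kg.
Stage dry mass = ε × stage wet mass = 0.095 × 40,710 = 3,867.45 kg.
Burnout mass m_f = stage dry + payload = 3,867.45 + 3,350 = 7,217.45 kg.
v_e = Isp · g₀ = 452 × 9.81 = 4434.1 m/s.
By the Tsiolkovsky rocket equation, Δv = v_e · ln(44,060/7,217.45) = 4434.1 × ln(6.105) = 4434.1 × 1.8091 ≈ 8022 m/s.

Δv ≈ 8020 m/s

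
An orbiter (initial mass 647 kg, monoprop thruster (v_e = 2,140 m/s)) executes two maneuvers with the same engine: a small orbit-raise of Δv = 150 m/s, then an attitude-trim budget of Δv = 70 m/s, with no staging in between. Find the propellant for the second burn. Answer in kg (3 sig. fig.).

propellant for the second burn ≈ 19.4 kg

After the first burn: m = 647 × exp(−150/2140.0) = 647 × 0.93231 = 603.205 kg.
After the second burn: m = 603.205 × exp(−70/2140.0) = 603.205 × 0.96782 = 583.794 kg.
Second-burn propellant = 603.205 − 583.794 = 19.411 kg.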